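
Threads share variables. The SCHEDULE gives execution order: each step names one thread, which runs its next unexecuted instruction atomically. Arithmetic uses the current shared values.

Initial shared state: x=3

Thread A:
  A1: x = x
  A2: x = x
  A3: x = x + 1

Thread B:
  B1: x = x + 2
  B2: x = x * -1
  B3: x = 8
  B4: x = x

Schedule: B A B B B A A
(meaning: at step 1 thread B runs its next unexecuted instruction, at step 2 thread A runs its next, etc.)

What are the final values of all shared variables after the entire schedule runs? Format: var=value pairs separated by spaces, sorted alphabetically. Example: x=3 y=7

Step 1: thread B executes B1 (x = x + 2). Shared: x=5. PCs: A@0 B@1
Step 2: thread A executes A1 (x = x). Shared: x=5. PCs: A@1 B@1
Step 3: thread B executes B2 (x = x * -1). Shared: x=-5. PCs: A@1 B@2
Step 4: thread B executes B3 (x = 8). Shared: x=8. PCs: A@1 B@3
Step 5: thread B executes B4 (x = x). Shared: x=8. PCs: A@1 B@4
Step 6: thread A executes A2 (x = x). Shared: x=8. PCs: A@2 B@4
Step 7: thread A executes A3 (x = x + 1). Shared: x=9. PCs: A@3 B@4

Answer: x=9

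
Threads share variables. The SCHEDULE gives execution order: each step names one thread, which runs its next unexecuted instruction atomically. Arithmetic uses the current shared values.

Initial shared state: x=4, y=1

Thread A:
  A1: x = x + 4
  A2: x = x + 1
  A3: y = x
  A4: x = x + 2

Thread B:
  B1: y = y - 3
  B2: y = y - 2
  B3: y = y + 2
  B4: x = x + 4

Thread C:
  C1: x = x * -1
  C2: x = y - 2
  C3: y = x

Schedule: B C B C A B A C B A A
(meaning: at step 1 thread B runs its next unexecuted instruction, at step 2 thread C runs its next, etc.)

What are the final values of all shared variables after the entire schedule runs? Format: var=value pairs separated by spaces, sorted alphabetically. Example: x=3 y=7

Answer: x=5 y=3

Derivation:
Step 1: thread B executes B1 (y = y - 3). Shared: x=4 y=-2. PCs: A@0 B@1 C@0
Step 2: thread C executes C1 (x = x * -1). Shared: x=-4 y=-2. PCs: A@0 B@1 C@1
Step 3: thread B executes B2 (y = y - 2). Shared: x=-4 y=-4. PCs: A@0 B@2 C@1
Step 4: thread C executes C2 (x = y - 2). Shared: x=-6 y=-4. PCs: A@0 B@2 C@2
Step 5: thread A executes A1 (x = x + 4). Shared: x=-2 y=-4. PCs: A@1 B@2 C@2
Step 6: thread B executes B3 (y = y + 2). Shared: x=-2 y=-2. PCs: A@1 B@3 C@2
Step 7: thread A executes A2 (x = x + 1). Shared: x=-1 y=-2. PCs: A@2 B@3 C@2
Step 8: thread C executes C3 (y = x). Shared: x=-1 y=-1. PCs: A@2 B@3 C@3
Step 9: thread B executes B4 (x = x + 4). Shared: x=3 y=-1. PCs: A@2 B@4 C@3
Step 10: thread A executes A3 (y = x). Shared: x=3 y=3. PCs: A@3 B@4 C@3
Step 11: thread A executes A4 (x = x + 2). Shared: x=5 y=3. PCs: A@4 B@4 C@3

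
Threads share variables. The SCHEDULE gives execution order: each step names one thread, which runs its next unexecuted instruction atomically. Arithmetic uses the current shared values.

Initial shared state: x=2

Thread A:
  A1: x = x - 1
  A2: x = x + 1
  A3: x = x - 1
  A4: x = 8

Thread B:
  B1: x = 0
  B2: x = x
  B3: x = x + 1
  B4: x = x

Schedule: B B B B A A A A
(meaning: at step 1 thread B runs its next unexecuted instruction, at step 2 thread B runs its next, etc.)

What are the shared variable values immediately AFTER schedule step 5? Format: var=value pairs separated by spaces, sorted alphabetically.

Step 1: thread B executes B1 (x = 0). Shared: x=0. PCs: A@0 B@1
Step 2: thread B executes B2 (x = x). Shared: x=0. PCs: A@0 B@2
Step 3: thread B executes B3 (x = x + 1). Shared: x=1. PCs: A@0 B@3
Step 4: thread B executes B4 (x = x). Shared: x=1. PCs: A@0 B@4
Step 5: thread A executes A1 (x = x - 1). Shared: x=0. PCs: A@1 B@4

Answer: x=0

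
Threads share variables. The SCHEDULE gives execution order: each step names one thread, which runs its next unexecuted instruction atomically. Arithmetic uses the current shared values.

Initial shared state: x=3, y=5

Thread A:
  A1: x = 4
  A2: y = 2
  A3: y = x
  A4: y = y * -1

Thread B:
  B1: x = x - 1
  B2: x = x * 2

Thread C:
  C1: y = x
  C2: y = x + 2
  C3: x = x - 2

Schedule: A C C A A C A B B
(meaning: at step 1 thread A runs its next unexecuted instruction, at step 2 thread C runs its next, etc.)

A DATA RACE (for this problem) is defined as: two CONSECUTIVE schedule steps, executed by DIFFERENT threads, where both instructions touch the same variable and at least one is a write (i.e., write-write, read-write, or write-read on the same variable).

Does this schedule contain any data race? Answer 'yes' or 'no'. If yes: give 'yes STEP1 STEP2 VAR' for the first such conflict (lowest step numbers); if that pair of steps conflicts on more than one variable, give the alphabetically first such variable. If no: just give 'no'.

Steps 1,2: A(x = 4) vs C(y = x). RACE on x (W-R).
Steps 2,3: same thread (C). No race.
Steps 3,4: C(y = x + 2) vs A(y = 2). RACE on y (W-W).
Steps 4,5: same thread (A). No race.
Steps 5,6: A(y = x) vs C(x = x - 2). RACE on x (R-W).
Steps 6,7: C(r=x,w=x) vs A(r=y,w=y). No conflict.
Steps 7,8: A(r=y,w=y) vs B(r=x,w=x). No conflict.
Steps 8,9: same thread (B). No race.
First conflict at steps 1,2.

Answer: yes 1 2 x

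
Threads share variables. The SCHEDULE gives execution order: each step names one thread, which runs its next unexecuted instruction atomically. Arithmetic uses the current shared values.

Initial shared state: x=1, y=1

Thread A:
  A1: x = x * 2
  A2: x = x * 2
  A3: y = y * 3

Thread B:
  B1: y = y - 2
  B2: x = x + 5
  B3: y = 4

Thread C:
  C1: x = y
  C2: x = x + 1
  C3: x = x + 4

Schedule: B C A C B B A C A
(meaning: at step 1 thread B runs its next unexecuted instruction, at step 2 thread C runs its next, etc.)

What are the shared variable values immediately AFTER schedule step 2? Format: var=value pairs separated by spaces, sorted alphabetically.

Answer: x=-1 y=-1

Derivation:
Step 1: thread B executes B1 (y = y - 2). Shared: x=1 y=-1. PCs: A@0 B@1 C@0
Step 2: thread C executes C1 (x = y). Shared: x=-1 y=-1. PCs: A@0 B@1 C@1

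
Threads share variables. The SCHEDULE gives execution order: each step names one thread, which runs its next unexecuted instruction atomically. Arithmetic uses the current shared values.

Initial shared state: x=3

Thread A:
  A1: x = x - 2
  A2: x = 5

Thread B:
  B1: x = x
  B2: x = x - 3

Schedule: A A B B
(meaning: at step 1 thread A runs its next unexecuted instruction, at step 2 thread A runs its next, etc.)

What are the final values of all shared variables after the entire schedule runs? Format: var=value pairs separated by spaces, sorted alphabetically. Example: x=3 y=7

Step 1: thread A executes A1 (x = x - 2). Shared: x=1. PCs: A@1 B@0
Step 2: thread A executes A2 (x = 5). Shared: x=5. PCs: A@2 B@0
Step 3: thread B executes B1 (x = x). Shared: x=5. PCs: A@2 B@1
Step 4: thread B executes B2 (x = x - 3). Shared: x=2. PCs: A@2 B@2

Answer: x=2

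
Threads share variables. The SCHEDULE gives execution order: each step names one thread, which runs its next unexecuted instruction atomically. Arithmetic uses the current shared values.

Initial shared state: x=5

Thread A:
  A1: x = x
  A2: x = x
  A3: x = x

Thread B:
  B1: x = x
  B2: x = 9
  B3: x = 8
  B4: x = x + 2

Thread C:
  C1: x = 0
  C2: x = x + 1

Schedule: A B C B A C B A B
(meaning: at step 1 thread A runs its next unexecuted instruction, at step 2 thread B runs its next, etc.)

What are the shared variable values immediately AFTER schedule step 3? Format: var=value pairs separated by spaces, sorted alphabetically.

Answer: x=0

Derivation:
Step 1: thread A executes A1 (x = x). Shared: x=5. PCs: A@1 B@0 C@0
Step 2: thread B executes B1 (x = x). Shared: x=5. PCs: A@1 B@1 C@0
Step 3: thread C executes C1 (x = 0). Shared: x=0. PCs: A@1 B@1 C@1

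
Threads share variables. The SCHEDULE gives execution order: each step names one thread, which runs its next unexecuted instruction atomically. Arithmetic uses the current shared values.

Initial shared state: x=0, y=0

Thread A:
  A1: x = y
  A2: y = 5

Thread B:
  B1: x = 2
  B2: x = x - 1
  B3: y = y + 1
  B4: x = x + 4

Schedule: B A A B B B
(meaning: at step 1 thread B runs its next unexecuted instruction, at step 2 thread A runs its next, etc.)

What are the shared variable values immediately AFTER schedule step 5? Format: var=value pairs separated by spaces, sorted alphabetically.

Answer: x=-1 y=6

Derivation:
Step 1: thread B executes B1 (x = 2). Shared: x=2 y=0. PCs: A@0 B@1
Step 2: thread A executes A1 (x = y). Shared: x=0 y=0. PCs: A@1 B@1
Step 3: thread A executes A2 (y = 5). Shared: x=0 y=5. PCs: A@2 B@1
Step 4: thread B executes B2 (x = x - 1). Shared: x=-1 y=5. PCs: A@2 B@2
Step 5: thread B executes B3 (y = y + 1). Shared: x=-1 y=6. PCs: A@2 B@3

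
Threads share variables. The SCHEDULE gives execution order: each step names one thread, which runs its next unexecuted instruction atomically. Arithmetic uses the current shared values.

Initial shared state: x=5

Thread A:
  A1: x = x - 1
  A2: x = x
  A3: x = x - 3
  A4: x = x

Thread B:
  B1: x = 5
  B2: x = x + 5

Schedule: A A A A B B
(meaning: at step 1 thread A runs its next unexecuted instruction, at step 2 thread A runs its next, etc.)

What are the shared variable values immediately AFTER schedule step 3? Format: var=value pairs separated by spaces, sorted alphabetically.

Step 1: thread A executes A1 (x = x - 1). Shared: x=4. PCs: A@1 B@0
Step 2: thread A executes A2 (x = x). Shared: x=4. PCs: A@2 B@0
Step 3: thread A executes A3 (x = x - 3). Shared: x=1. PCs: A@3 B@0

Answer: x=1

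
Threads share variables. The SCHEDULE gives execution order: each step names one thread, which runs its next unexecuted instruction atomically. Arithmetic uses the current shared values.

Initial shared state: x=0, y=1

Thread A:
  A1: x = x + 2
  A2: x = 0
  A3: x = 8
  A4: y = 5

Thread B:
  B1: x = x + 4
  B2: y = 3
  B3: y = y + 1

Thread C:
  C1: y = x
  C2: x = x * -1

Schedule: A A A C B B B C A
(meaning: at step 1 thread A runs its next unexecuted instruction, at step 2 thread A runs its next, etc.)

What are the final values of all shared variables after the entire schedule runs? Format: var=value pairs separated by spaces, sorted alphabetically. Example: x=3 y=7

Answer: x=-12 y=5

Derivation:
Step 1: thread A executes A1 (x = x + 2). Shared: x=2 y=1. PCs: A@1 B@0 C@0
Step 2: thread A executes A2 (x = 0). Shared: x=0 y=1. PCs: A@2 B@0 C@0
Step 3: thread A executes A3 (x = 8). Shared: x=8 y=1. PCs: A@3 B@0 C@0
Step 4: thread C executes C1 (y = x). Shared: x=8 y=8. PCs: A@3 B@0 C@1
Step 5: thread B executes B1 (x = x + 4). Shared: x=12 y=8. PCs: A@3 B@1 C@1
Step 6: thread B executes B2 (y = 3). Shared: x=12 y=3. PCs: A@3 B@2 C@1
Step 7: thread B executes B3 (y = y + 1). Shared: x=12 y=4. PCs: A@3 B@3 C@1
Step 8: thread C executes C2 (x = x * -1). Shared: x=-12 y=4. PCs: A@3 B@3 C@2
Step 9: thread A executes A4 (y = 5). Shared: x=-12 y=5. PCs: A@4 B@3 C@2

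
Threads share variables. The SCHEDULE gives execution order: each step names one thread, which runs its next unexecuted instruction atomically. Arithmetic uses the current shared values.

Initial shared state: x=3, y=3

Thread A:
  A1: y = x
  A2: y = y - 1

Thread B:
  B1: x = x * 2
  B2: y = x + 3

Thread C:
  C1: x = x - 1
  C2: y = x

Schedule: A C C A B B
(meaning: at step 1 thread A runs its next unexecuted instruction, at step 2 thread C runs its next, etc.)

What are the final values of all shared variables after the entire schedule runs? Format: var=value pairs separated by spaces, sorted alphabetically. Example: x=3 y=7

Step 1: thread A executes A1 (y = x). Shared: x=3 y=3. PCs: A@1 B@0 C@0
Step 2: thread C executes C1 (x = x - 1). Shared: x=2 y=3. PCs: A@1 B@0 C@1
Step 3: thread C executes C2 (y = x). Shared: x=2 y=2. PCs: A@1 B@0 C@2
Step 4: thread A executes A2 (y = y - 1). Shared: x=2 y=1. PCs: A@2 B@0 C@2
Step 5: thread B executes B1 (x = x * 2). Shared: x=4 y=1. PCs: A@2 B@1 C@2
Step 6: thread B executes B2 (y = x + 3). Shared: x=4 y=7. PCs: A@2 B@2 C@2

Answer: x=4 y=7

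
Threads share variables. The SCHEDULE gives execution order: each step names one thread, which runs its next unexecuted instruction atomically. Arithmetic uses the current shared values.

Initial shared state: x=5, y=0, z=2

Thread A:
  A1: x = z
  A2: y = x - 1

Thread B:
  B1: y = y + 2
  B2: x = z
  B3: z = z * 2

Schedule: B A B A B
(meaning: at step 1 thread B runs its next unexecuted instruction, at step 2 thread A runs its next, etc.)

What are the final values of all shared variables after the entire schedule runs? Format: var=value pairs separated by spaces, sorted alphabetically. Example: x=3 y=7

Answer: x=2 y=1 z=4

Derivation:
Step 1: thread B executes B1 (y = y + 2). Shared: x=5 y=2 z=2. PCs: A@0 B@1
Step 2: thread A executes A1 (x = z). Shared: x=2 y=2 z=2. PCs: A@1 B@1
Step 3: thread B executes B2 (x = z). Shared: x=2 y=2 z=2. PCs: A@1 B@2
Step 4: thread A executes A2 (y = x - 1). Shared: x=2 y=1 z=2. PCs: A@2 B@2
Step 5: thread B executes B3 (z = z * 2). Shared: x=2 y=1 z=4. PCs: A@2 B@3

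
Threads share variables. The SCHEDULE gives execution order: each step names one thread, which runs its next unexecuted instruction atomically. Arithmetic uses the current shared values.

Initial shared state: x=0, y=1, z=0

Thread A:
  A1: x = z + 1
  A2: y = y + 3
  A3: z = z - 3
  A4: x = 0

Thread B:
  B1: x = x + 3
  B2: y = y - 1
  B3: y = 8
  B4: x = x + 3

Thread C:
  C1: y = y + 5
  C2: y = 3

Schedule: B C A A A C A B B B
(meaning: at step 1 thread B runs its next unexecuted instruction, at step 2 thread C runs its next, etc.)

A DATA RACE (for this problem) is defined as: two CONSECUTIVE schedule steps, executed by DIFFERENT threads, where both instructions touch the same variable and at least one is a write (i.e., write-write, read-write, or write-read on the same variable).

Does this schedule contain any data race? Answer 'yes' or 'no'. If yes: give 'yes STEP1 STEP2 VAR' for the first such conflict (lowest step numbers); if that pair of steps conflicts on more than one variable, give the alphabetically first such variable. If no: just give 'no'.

Steps 1,2: B(r=x,w=x) vs C(r=y,w=y). No conflict.
Steps 2,3: C(r=y,w=y) vs A(r=z,w=x). No conflict.
Steps 3,4: same thread (A). No race.
Steps 4,5: same thread (A). No race.
Steps 5,6: A(r=z,w=z) vs C(r=-,w=y). No conflict.
Steps 6,7: C(r=-,w=y) vs A(r=-,w=x). No conflict.
Steps 7,8: A(r=-,w=x) vs B(r=y,w=y). No conflict.
Steps 8,9: same thread (B). No race.
Steps 9,10: same thread (B). No race.

Answer: no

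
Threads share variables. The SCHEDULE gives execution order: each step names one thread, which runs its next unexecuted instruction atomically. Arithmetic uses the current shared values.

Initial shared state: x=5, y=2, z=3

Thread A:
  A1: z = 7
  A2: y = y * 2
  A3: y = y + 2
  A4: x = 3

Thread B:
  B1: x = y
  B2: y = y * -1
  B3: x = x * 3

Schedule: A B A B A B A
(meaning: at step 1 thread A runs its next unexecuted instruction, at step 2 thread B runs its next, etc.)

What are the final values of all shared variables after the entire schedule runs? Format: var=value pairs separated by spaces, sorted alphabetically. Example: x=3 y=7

Answer: x=3 y=-2 z=7

Derivation:
Step 1: thread A executes A1 (z = 7). Shared: x=5 y=2 z=7. PCs: A@1 B@0
Step 2: thread B executes B1 (x = y). Shared: x=2 y=2 z=7. PCs: A@1 B@1
Step 3: thread A executes A2 (y = y * 2). Shared: x=2 y=4 z=7. PCs: A@2 B@1
Step 4: thread B executes B2 (y = y * -1). Shared: x=2 y=-4 z=7. PCs: A@2 B@2
Step 5: thread A executes A3 (y = y + 2). Shared: x=2 y=-2 z=7. PCs: A@3 B@2
Step 6: thread B executes B3 (x = x * 3). Shared: x=6 y=-2 z=7. PCs: A@3 B@3
Step 7: thread A executes A4 (x = 3). Shared: x=3 y=-2 z=7. PCs: A@4 B@3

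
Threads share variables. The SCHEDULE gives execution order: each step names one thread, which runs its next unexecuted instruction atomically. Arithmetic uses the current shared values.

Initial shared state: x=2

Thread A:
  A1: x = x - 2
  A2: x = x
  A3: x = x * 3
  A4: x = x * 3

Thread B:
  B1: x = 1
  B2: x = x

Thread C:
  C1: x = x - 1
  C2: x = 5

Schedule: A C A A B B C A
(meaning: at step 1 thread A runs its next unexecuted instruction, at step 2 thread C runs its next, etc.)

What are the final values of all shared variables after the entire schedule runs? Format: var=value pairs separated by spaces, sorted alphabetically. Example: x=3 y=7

Answer: x=15

Derivation:
Step 1: thread A executes A1 (x = x - 2). Shared: x=0. PCs: A@1 B@0 C@0
Step 2: thread C executes C1 (x = x - 1). Shared: x=-1. PCs: A@1 B@0 C@1
Step 3: thread A executes A2 (x = x). Shared: x=-1. PCs: A@2 B@0 C@1
Step 4: thread A executes A3 (x = x * 3). Shared: x=-3. PCs: A@3 B@0 C@1
Step 5: thread B executes B1 (x = 1). Shared: x=1. PCs: A@3 B@1 C@1
Step 6: thread B executes B2 (x = x). Shared: x=1. PCs: A@3 B@2 C@1
Step 7: thread C executes C2 (x = 5). Shared: x=5. PCs: A@3 B@2 C@2
Step 8: thread A executes A4 (x = x * 3). Shared: x=15. PCs: A@4 B@2 C@2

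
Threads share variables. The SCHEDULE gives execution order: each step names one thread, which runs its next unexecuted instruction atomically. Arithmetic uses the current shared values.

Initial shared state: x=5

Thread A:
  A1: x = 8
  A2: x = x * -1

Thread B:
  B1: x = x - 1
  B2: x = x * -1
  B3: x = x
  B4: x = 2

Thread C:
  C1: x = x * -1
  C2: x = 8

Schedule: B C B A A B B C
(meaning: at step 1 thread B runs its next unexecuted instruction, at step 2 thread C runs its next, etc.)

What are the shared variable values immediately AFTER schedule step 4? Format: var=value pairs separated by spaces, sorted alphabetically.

Answer: x=8

Derivation:
Step 1: thread B executes B1 (x = x - 1). Shared: x=4. PCs: A@0 B@1 C@0
Step 2: thread C executes C1 (x = x * -1). Shared: x=-4. PCs: A@0 B@1 C@1
Step 3: thread B executes B2 (x = x * -1). Shared: x=4. PCs: A@0 B@2 C@1
Step 4: thread A executes A1 (x = 8). Shared: x=8. PCs: A@1 B@2 C@1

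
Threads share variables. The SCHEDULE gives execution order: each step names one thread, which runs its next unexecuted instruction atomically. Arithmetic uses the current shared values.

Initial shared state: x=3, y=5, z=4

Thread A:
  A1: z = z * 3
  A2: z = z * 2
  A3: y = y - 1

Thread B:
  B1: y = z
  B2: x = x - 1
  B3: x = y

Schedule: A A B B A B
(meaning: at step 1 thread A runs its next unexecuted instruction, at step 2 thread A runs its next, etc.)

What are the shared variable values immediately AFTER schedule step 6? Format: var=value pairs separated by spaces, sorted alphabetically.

Answer: x=23 y=23 z=24

Derivation:
Step 1: thread A executes A1 (z = z * 3). Shared: x=3 y=5 z=12. PCs: A@1 B@0
Step 2: thread A executes A2 (z = z * 2). Shared: x=3 y=5 z=24. PCs: A@2 B@0
Step 3: thread B executes B1 (y = z). Shared: x=3 y=24 z=24. PCs: A@2 B@1
Step 4: thread B executes B2 (x = x - 1). Shared: x=2 y=24 z=24. PCs: A@2 B@2
Step 5: thread A executes A3 (y = y - 1). Shared: x=2 y=23 z=24. PCs: A@3 B@2
Step 6: thread B executes B3 (x = y). Shared: x=23 y=23 z=24. PCs: A@3 B@3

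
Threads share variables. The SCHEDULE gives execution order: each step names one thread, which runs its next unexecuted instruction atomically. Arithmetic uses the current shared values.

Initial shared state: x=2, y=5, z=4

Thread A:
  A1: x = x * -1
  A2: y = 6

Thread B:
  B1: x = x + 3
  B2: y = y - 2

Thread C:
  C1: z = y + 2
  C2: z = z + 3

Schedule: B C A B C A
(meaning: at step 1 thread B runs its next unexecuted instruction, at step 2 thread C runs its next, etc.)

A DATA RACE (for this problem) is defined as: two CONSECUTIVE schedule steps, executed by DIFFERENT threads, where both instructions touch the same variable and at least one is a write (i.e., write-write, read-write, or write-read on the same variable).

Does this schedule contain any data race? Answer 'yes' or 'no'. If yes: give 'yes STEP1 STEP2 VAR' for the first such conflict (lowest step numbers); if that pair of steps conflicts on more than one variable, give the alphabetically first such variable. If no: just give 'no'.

Answer: no

Derivation:
Steps 1,2: B(r=x,w=x) vs C(r=y,w=z). No conflict.
Steps 2,3: C(r=y,w=z) vs A(r=x,w=x). No conflict.
Steps 3,4: A(r=x,w=x) vs B(r=y,w=y). No conflict.
Steps 4,5: B(r=y,w=y) vs C(r=z,w=z). No conflict.
Steps 5,6: C(r=z,w=z) vs A(r=-,w=y). No conflict.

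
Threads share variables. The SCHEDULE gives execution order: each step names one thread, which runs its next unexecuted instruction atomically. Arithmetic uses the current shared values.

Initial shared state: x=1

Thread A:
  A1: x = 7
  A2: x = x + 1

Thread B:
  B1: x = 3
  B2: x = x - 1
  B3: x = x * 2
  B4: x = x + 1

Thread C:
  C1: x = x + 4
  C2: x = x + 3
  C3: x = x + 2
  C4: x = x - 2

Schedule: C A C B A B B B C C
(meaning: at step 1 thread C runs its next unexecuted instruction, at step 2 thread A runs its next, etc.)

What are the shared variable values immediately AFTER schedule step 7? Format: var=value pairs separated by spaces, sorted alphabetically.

Answer: x=6

Derivation:
Step 1: thread C executes C1 (x = x + 4). Shared: x=5. PCs: A@0 B@0 C@1
Step 2: thread A executes A1 (x = 7). Shared: x=7. PCs: A@1 B@0 C@1
Step 3: thread C executes C2 (x = x + 3). Shared: x=10. PCs: A@1 B@0 C@2
Step 4: thread B executes B1 (x = 3). Shared: x=3. PCs: A@1 B@1 C@2
Step 5: thread A executes A2 (x = x + 1). Shared: x=4. PCs: A@2 B@1 C@2
Step 6: thread B executes B2 (x = x - 1). Shared: x=3. PCs: A@2 B@2 C@2
Step 7: thread B executes B3 (x = x * 2). Shared: x=6. PCs: A@2 B@3 C@2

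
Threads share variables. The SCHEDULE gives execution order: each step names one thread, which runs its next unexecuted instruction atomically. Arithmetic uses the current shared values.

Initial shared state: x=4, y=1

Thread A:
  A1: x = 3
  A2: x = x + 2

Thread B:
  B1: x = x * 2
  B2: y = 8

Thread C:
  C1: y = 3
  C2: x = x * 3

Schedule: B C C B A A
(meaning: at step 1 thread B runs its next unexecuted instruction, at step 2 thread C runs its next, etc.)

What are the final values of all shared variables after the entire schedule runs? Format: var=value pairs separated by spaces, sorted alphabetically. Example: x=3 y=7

Answer: x=5 y=8

Derivation:
Step 1: thread B executes B1 (x = x * 2). Shared: x=8 y=1. PCs: A@0 B@1 C@0
Step 2: thread C executes C1 (y = 3). Shared: x=8 y=3. PCs: A@0 B@1 C@1
Step 3: thread C executes C2 (x = x * 3). Shared: x=24 y=3. PCs: A@0 B@1 C@2
Step 4: thread B executes B2 (y = 8). Shared: x=24 y=8. PCs: A@0 B@2 C@2
Step 5: thread A executes A1 (x = 3). Shared: x=3 y=8. PCs: A@1 B@2 C@2
Step 6: thread A executes A2 (x = x + 2). Shared: x=5 y=8. PCs: A@2 B@2 C@2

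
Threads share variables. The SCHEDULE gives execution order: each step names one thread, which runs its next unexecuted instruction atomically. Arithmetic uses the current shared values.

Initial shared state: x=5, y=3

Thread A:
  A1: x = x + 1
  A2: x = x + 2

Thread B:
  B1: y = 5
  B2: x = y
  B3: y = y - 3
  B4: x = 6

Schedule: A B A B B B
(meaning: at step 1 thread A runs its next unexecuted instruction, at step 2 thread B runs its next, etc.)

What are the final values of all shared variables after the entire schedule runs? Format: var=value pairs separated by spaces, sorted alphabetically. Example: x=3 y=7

Answer: x=6 y=2

Derivation:
Step 1: thread A executes A1 (x = x + 1). Shared: x=6 y=3. PCs: A@1 B@0
Step 2: thread B executes B1 (y = 5). Shared: x=6 y=5. PCs: A@1 B@1
Step 3: thread A executes A2 (x = x + 2). Shared: x=8 y=5. PCs: A@2 B@1
Step 4: thread B executes B2 (x = y). Shared: x=5 y=5. PCs: A@2 B@2
Step 5: thread B executes B3 (y = y - 3). Shared: x=5 y=2. PCs: A@2 B@3
Step 6: thread B executes B4 (x = 6). Shared: x=6 y=2. PCs: A@2 B@4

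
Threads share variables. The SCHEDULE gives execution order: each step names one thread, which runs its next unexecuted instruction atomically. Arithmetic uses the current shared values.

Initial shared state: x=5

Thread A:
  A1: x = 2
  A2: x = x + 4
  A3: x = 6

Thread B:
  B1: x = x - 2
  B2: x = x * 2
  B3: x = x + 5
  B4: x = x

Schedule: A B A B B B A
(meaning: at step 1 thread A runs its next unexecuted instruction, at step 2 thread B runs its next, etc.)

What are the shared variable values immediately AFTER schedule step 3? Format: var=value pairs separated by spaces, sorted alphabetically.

Answer: x=4

Derivation:
Step 1: thread A executes A1 (x = 2). Shared: x=2. PCs: A@1 B@0
Step 2: thread B executes B1 (x = x - 2). Shared: x=0. PCs: A@1 B@1
Step 3: thread A executes A2 (x = x + 4). Shared: x=4. PCs: A@2 B@1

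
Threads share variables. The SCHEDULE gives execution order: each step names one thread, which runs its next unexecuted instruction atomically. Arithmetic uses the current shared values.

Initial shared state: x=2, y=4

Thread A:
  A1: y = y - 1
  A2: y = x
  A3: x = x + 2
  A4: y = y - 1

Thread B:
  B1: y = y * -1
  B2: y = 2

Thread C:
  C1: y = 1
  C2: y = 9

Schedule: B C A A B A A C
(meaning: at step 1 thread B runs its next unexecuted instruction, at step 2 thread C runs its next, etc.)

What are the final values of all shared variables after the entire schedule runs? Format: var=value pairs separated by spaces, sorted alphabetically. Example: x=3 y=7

Answer: x=4 y=9

Derivation:
Step 1: thread B executes B1 (y = y * -1). Shared: x=2 y=-4. PCs: A@0 B@1 C@0
Step 2: thread C executes C1 (y = 1). Shared: x=2 y=1. PCs: A@0 B@1 C@1
Step 3: thread A executes A1 (y = y - 1). Shared: x=2 y=0. PCs: A@1 B@1 C@1
Step 4: thread A executes A2 (y = x). Shared: x=2 y=2. PCs: A@2 B@1 C@1
Step 5: thread B executes B2 (y = 2). Shared: x=2 y=2. PCs: A@2 B@2 C@1
Step 6: thread A executes A3 (x = x + 2). Shared: x=4 y=2. PCs: A@3 B@2 C@1
Step 7: thread A executes A4 (y = y - 1). Shared: x=4 y=1. PCs: A@4 B@2 C@1
Step 8: thread C executes C2 (y = 9). Shared: x=4 y=9. PCs: A@4 B@2 C@2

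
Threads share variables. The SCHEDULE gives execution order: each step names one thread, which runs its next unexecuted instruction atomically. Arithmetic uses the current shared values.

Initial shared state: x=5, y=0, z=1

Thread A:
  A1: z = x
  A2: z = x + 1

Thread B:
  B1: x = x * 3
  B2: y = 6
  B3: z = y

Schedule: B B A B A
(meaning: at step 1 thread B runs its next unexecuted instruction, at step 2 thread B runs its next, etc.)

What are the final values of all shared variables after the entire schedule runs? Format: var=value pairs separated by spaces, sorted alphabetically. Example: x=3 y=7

Answer: x=15 y=6 z=16

Derivation:
Step 1: thread B executes B1 (x = x * 3). Shared: x=15 y=0 z=1. PCs: A@0 B@1
Step 2: thread B executes B2 (y = 6). Shared: x=15 y=6 z=1. PCs: A@0 B@2
Step 3: thread A executes A1 (z = x). Shared: x=15 y=6 z=15. PCs: A@1 B@2
Step 4: thread B executes B3 (z = y). Shared: x=15 y=6 z=6. PCs: A@1 B@3
Step 5: thread A executes A2 (z = x + 1). Shared: x=15 y=6 z=16. PCs: A@2 B@3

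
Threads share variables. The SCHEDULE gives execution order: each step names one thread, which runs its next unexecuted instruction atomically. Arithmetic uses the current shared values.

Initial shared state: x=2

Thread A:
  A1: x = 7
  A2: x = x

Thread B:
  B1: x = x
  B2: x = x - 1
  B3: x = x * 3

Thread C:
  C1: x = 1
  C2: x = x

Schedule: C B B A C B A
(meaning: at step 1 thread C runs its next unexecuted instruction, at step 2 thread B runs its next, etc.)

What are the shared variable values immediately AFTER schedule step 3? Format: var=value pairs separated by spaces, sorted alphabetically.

Answer: x=0

Derivation:
Step 1: thread C executes C1 (x = 1). Shared: x=1. PCs: A@0 B@0 C@1
Step 2: thread B executes B1 (x = x). Shared: x=1. PCs: A@0 B@1 C@1
Step 3: thread B executes B2 (x = x - 1). Shared: x=0. PCs: A@0 B@2 C@1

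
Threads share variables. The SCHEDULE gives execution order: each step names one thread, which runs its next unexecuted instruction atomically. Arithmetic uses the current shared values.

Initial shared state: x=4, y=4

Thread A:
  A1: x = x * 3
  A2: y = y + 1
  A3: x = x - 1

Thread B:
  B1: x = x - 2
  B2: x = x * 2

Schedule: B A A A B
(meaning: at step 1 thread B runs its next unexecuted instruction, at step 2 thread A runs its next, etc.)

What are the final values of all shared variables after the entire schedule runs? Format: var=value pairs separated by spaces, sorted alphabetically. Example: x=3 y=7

Step 1: thread B executes B1 (x = x - 2). Shared: x=2 y=4. PCs: A@0 B@1
Step 2: thread A executes A1 (x = x * 3). Shared: x=6 y=4. PCs: A@1 B@1
Step 3: thread A executes A2 (y = y + 1). Shared: x=6 y=5. PCs: A@2 B@1
Step 4: thread A executes A3 (x = x - 1). Shared: x=5 y=5. PCs: A@3 B@1
Step 5: thread B executes B2 (x = x * 2). Shared: x=10 y=5. PCs: A@3 B@2

Answer: x=10 y=5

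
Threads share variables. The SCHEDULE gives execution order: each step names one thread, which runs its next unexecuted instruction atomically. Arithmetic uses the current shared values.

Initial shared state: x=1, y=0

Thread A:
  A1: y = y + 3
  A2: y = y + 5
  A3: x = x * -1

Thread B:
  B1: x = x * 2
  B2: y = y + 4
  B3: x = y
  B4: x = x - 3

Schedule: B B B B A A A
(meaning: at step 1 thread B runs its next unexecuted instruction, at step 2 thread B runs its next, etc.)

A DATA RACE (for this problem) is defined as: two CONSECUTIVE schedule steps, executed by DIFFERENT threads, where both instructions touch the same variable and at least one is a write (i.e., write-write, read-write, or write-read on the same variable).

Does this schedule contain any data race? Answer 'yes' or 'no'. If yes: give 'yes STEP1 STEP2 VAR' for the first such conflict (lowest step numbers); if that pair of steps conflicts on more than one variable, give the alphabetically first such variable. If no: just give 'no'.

Answer: no

Derivation:
Steps 1,2: same thread (B). No race.
Steps 2,3: same thread (B). No race.
Steps 3,4: same thread (B). No race.
Steps 4,5: B(r=x,w=x) vs A(r=y,w=y). No conflict.
Steps 5,6: same thread (A). No race.
Steps 6,7: same thread (A). No race.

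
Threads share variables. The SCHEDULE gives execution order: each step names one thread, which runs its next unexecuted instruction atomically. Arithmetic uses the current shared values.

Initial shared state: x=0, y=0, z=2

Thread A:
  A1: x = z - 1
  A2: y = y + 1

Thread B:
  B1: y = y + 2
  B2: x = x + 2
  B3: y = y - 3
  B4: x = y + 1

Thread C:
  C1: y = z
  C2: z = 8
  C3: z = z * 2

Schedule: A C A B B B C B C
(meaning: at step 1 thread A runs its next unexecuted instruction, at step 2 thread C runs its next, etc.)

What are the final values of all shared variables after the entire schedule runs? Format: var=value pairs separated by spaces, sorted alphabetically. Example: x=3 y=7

Step 1: thread A executes A1 (x = z - 1). Shared: x=1 y=0 z=2. PCs: A@1 B@0 C@0
Step 2: thread C executes C1 (y = z). Shared: x=1 y=2 z=2. PCs: A@1 B@0 C@1
Step 3: thread A executes A2 (y = y + 1). Shared: x=1 y=3 z=2. PCs: A@2 B@0 C@1
Step 4: thread B executes B1 (y = y + 2). Shared: x=1 y=5 z=2. PCs: A@2 B@1 C@1
Step 5: thread B executes B2 (x = x + 2). Shared: x=3 y=5 z=2. PCs: A@2 B@2 C@1
Step 6: thread B executes B3 (y = y - 3). Shared: x=3 y=2 z=2. PCs: A@2 B@3 C@1
Step 7: thread C executes C2 (z = 8). Shared: x=3 y=2 z=8. PCs: A@2 B@3 C@2
Step 8: thread B executes B4 (x = y + 1). Shared: x=3 y=2 z=8. PCs: A@2 B@4 C@2
Step 9: thread C executes C3 (z = z * 2). Shared: x=3 y=2 z=16. PCs: A@2 B@4 C@3

Answer: x=3 y=2 z=16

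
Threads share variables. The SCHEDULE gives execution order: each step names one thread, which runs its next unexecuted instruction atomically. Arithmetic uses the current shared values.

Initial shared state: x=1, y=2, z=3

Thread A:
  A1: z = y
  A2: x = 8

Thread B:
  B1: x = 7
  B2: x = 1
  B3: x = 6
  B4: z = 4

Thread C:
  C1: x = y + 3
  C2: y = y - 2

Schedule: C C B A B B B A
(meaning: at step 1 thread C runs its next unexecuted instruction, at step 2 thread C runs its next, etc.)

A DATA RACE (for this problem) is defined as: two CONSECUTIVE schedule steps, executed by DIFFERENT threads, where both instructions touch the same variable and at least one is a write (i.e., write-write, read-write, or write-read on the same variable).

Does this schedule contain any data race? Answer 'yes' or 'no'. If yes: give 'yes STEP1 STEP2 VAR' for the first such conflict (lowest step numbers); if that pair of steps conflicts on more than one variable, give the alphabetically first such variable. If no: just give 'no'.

Answer: no

Derivation:
Steps 1,2: same thread (C). No race.
Steps 2,3: C(r=y,w=y) vs B(r=-,w=x). No conflict.
Steps 3,4: B(r=-,w=x) vs A(r=y,w=z). No conflict.
Steps 4,5: A(r=y,w=z) vs B(r=-,w=x). No conflict.
Steps 5,6: same thread (B). No race.
Steps 6,7: same thread (B). No race.
Steps 7,8: B(r=-,w=z) vs A(r=-,w=x). No conflict.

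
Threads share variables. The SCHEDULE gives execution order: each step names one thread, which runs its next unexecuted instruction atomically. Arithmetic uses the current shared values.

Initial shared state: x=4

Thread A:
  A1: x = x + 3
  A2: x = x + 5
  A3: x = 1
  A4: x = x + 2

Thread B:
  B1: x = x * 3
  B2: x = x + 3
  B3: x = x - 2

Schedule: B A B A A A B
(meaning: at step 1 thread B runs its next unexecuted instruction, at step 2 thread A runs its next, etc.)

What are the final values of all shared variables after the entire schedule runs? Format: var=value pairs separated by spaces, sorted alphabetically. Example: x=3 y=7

Step 1: thread B executes B1 (x = x * 3). Shared: x=12. PCs: A@0 B@1
Step 2: thread A executes A1 (x = x + 3). Shared: x=15. PCs: A@1 B@1
Step 3: thread B executes B2 (x = x + 3). Shared: x=18. PCs: A@1 B@2
Step 4: thread A executes A2 (x = x + 5). Shared: x=23. PCs: A@2 B@2
Step 5: thread A executes A3 (x = 1). Shared: x=1. PCs: A@3 B@2
Step 6: thread A executes A4 (x = x + 2). Shared: x=3. PCs: A@4 B@2
Step 7: thread B executes B3 (x = x - 2). Shared: x=1. PCs: A@4 B@3

Answer: x=1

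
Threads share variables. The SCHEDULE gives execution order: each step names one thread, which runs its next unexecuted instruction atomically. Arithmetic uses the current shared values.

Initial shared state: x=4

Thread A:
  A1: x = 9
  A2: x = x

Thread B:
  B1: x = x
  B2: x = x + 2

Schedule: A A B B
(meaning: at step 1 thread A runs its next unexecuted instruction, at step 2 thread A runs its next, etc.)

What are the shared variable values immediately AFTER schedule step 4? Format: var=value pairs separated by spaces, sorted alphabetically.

Step 1: thread A executes A1 (x = 9). Shared: x=9. PCs: A@1 B@0
Step 2: thread A executes A2 (x = x). Shared: x=9. PCs: A@2 B@0
Step 3: thread B executes B1 (x = x). Shared: x=9. PCs: A@2 B@1
Step 4: thread B executes B2 (x = x + 2). Shared: x=11. PCs: A@2 B@2

Answer: x=11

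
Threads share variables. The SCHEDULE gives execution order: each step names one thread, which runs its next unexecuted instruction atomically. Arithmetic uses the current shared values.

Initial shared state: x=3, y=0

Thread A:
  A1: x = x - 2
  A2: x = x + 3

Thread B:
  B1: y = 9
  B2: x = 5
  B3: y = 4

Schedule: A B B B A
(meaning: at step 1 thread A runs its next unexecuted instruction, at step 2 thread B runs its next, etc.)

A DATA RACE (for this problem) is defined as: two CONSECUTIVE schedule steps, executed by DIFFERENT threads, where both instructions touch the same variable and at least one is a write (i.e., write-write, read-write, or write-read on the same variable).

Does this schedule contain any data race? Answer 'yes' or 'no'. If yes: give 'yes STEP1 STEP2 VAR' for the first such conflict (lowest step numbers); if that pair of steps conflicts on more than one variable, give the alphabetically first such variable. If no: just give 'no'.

Answer: no

Derivation:
Steps 1,2: A(r=x,w=x) vs B(r=-,w=y). No conflict.
Steps 2,3: same thread (B). No race.
Steps 3,4: same thread (B). No race.
Steps 4,5: B(r=-,w=y) vs A(r=x,w=x). No conflict.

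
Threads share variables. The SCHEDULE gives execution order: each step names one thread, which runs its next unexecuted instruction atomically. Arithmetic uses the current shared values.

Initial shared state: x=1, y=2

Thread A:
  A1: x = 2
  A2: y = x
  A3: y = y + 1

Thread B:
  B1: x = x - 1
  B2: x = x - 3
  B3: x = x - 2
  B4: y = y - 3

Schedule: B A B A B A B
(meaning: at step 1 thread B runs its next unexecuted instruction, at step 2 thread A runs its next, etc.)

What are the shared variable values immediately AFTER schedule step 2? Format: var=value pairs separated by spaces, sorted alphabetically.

Step 1: thread B executes B1 (x = x - 1). Shared: x=0 y=2. PCs: A@0 B@1
Step 2: thread A executes A1 (x = 2). Shared: x=2 y=2. PCs: A@1 B@1

Answer: x=2 y=2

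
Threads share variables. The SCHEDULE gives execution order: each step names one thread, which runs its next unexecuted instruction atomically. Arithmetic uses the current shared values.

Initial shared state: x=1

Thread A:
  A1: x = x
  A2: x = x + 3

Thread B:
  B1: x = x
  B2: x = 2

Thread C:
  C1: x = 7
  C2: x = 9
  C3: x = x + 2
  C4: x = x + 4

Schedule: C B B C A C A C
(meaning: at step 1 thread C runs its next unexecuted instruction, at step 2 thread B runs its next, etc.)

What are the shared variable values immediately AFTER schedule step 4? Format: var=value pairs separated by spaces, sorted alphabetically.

Answer: x=9

Derivation:
Step 1: thread C executes C1 (x = 7). Shared: x=7. PCs: A@0 B@0 C@1
Step 2: thread B executes B1 (x = x). Shared: x=7. PCs: A@0 B@1 C@1
Step 3: thread B executes B2 (x = 2). Shared: x=2. PCs: A@0 B@2 C@1
Step 4: thread C executes C2 (x = 9). Shared: x=9. PCs: A@0 B@2 C@2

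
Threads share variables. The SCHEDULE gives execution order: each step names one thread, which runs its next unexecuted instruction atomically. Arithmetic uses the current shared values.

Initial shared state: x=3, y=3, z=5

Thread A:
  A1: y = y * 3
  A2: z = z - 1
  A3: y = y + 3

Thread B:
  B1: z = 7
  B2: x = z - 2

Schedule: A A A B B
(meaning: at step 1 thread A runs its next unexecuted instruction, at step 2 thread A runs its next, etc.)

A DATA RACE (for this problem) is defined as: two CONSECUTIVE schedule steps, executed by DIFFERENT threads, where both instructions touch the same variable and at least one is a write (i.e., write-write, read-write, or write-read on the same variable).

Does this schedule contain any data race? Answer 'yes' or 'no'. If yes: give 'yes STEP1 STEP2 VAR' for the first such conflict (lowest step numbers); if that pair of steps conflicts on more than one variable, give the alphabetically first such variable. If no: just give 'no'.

Steps 1,2: same thread (A). No race.
Steps 2,3: same thread (A). No race.
Steps 3,4: A(r=y,w=y) vs B(r=-,w=z). No conflict.
Steps 4,5: same thread (B). No race.

Answer: no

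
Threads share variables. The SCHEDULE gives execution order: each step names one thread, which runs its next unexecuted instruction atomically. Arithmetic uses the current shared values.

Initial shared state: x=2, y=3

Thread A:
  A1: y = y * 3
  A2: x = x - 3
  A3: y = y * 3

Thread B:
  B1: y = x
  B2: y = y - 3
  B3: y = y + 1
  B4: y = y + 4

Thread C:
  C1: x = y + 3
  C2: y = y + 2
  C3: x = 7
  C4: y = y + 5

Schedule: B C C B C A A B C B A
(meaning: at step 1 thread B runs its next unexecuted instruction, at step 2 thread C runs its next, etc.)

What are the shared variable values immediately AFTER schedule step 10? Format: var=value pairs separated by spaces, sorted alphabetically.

Answer: x=4 y=13

Derivation:
Step 1: thread B executes B1 (y = x). Shared: x=2 y=2. PCs: A@0 B@1 C@0
Step 2: thread C executes C1 (x = y + 3). Shared: x=5 y=2. PCs: A@0 B@1 C@1
Step 3: thread C executes C2 (y = y + 2). Shared: x=5 y=4. PCs: A@0 B@1 C@2
Step 4: thread B executes B2 (y = y - 3). Shared: x=5 y=1. PCs: A@0 B@2 C@2
Step 5: thread C executes C3 (x = 7). Shared: x=7 y=1. PCs: A@0 B@2 C@3
Step 6: thread A executes A1 (y = y * 3). Shared: x=7 y=3. PCs: A@1 B@2 C@3
Step 7: thread A executes A2 (x = x - 3). Shared: x=4 y=3. PCs: A@2 B@2 C@3
Step 8: thread B executes B3 (y = y + 1). Shared: x=4 y=4. PCs: A@2 B@3 C@3
Step 9: thread C executes C4 (y = y + 5). Shared: x=4 y=9. PCs: A@2 B@3 C@4
Step 10: thread B executes B4 (y = y + 4). Shared: x=4 y=13. PCs: A@2 B@4 C@4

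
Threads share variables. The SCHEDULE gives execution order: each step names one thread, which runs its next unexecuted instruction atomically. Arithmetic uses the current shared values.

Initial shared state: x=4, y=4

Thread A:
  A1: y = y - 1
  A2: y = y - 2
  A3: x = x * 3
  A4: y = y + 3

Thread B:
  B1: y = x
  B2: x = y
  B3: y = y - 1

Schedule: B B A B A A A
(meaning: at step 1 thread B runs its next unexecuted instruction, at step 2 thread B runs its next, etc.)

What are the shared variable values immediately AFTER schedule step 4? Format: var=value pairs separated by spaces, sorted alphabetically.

Answer: x=4 y=2

Derivation:
Step 1: thread B executes B1 (y = x). Shared: x=4 y=4. PCs: A@0 B@1
Step 2: thread B executes B2 (x = y). Shared: x=4 y=4. PCs: A@0 B@2
Step 3: thread A executes A1 (y = y - 1). Shared: x=4 y=3. PCs: A@1 B@2
Step 4: thread B executes B3 (y = y - 1). Shared: x=4 y=2. PCs: A@1 B@3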